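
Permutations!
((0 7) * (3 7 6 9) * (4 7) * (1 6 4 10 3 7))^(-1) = ((0 4 1 6 9 7)(3 10))^(-1) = (0 7 9 6 1 4)(3 10)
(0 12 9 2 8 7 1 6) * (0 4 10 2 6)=(0 12 9 6 4 10 2 8 7 1)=[12, 0, 8, 3, 10, 5, 4, 1, 7, 6, 2, 11, 9]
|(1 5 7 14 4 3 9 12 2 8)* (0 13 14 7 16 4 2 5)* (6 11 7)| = 6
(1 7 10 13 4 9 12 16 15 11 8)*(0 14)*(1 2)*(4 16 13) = [14, 7, 1, 3, 9, 5, 6, 10, 2, 12, 4, 8, 13, 16, 0, 11, 15] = (0 14)(1 7 10 4 9 12 13 16 15 11 8 2)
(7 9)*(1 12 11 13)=(1 12 11 13)(7 9)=[0, 12, 2, 3, 4, 5, 6, 9, 8, 7, 10, 13, 11, 1]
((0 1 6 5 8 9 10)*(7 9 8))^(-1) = (0 10 9 7 5 6 1)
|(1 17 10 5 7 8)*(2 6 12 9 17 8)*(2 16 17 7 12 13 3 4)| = 70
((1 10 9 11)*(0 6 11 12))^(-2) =((0 6 11 1 10 9 12))^(-2) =(0 9 1 6 12 10 11)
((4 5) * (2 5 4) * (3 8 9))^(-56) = ((2 5)(3 8 9))^(-56) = (3 8 9)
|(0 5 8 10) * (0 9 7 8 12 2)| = 4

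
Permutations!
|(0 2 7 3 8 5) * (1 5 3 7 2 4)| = 4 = |(0 4 1 5)(3 8)|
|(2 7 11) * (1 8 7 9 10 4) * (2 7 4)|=6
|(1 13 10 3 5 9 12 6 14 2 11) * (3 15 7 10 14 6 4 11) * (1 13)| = 9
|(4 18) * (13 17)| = |(4 18)(13 17)| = 2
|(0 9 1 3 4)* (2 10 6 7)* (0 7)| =|(0 9 1 3 4 7 2 10 6)| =9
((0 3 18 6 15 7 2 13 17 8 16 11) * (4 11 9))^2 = (0 18 15 2 17 16 4)(3 6 7 13 8 9 11)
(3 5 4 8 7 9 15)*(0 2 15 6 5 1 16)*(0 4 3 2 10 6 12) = (0 10 6 5 3 1 16 4 8 7 9 12)(2 15) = [10, 16, 15, 1, 8, 3, 5, 9, 7, 12, 6, 11, 0, 13, 14, 2, 4]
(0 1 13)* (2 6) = (0 1 13)(2 6) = [1, 13, 6, 3, 4, 5, 2, 7, 8, 9, 10, 11, 12, 0]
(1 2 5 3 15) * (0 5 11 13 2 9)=(0 5 3 15 1 9)(2 11 13)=[5, 9, 11, 15, 4, 3, 6, 7, 8, 0, 10, 13, 12, 2, 14, 1]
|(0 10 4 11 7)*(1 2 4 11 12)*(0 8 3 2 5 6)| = 12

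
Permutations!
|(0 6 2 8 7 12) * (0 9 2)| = 10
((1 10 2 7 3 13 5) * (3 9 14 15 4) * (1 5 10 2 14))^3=((1 2 7 9)(3 13 10 14 15 4))^3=(1 9 7 2)(3 14)(4 10)(13 15)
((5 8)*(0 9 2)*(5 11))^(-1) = (0 2 9)(5 11 8)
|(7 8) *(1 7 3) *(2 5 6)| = 12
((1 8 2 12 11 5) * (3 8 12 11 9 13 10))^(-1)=((1 12 9 13 10 3 8 2 11 5))^(-1)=(1 5 11 2 8 3 10 13 9 12)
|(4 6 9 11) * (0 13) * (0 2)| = |(0 13 2)(4 6 9 11)| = 12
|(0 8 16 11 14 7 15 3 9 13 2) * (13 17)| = 12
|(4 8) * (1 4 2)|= 4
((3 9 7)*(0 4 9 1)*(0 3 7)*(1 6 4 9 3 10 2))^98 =((0 9)(1 10 2)(3 6 4))^98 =(1 2 10)(3 4 6)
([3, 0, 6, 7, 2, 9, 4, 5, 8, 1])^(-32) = (0 9 7)(1 5 3)(2 6 4)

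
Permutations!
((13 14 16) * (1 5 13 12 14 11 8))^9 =(16)(1 8 11 13 5)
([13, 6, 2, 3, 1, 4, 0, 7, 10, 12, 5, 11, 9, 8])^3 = (0 10 1 13 5 6 8 4)(9 12)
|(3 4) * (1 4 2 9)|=5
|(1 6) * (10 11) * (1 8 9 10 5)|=7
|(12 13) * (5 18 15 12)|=5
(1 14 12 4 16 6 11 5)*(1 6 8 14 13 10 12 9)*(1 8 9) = (1 13 10 12 4 16 9 8 14)(5 6 11) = [0, 13, 2, 3, 16, 6, 11, 7, 14, 8, 12, 5, 4, 10, 1, 15, 9]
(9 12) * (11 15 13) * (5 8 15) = [0, 1, 2, 3, 4, 8, 6, 7, 15, 12, 10, 5, 9, 11, 14, 13] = (5 8 15 13 11)(9 12)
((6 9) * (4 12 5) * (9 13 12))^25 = ((4 9 6 13 12 5))^25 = (4 9 6 13 12 5)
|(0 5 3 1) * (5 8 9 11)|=7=|(0 8 9 11 5 3 1)|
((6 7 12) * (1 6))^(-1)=(1 12 7 6)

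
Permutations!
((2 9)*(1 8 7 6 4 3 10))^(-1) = (1 10 3 4 6 7 8)(2 9)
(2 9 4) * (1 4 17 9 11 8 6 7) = [0, 4, 11, 3, 2, 5, 7, 1, 6, 17, 10, 8, 12, 13, 14, 15, 16, 9] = (1 4 2 11 8 6 7)(9 17)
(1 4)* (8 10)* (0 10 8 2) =[10, 4, 0, 3, 1, 5, 6, 7, 8, 9, 2] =(0 10 2)(1 4)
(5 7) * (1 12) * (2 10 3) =(1 12)(2 10 3)(5 7) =[0, 12, 10, 2, 4, 7, 6, 5, 8, 9, 3, 11, 1]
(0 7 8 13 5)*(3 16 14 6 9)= (0 7 8 13 5)(3 16 14 6 9)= [7, 1, 2, 16, 4, 0, 9, 8, 13, 3, 10, 11, 12, 5, 6, 15, 14]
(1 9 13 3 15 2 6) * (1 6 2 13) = [0, 9, 2, 15, 4, 5, 6, 7, 8, 1, 10, 11, 12, 3, 14, 13] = (1 9)(3 15 13)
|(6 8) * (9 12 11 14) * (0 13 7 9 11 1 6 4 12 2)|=10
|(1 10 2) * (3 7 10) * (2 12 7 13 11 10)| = |(1 3 13 11 10 12 7 2)| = 8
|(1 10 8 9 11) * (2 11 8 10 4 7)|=|(1 4 7 2 11)(8 9)|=10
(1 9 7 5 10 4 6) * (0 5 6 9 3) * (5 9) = (0 9 7 6 1 3)(4 5 10) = [9, 3, 2, 0, 5, 10, 1, 6, 8, 7, 4]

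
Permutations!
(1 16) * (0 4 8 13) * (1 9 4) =(0 1 16 9 4 8 13) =[1, 16, 2, 3, 8, 5, 6, 7, 13, 4, 10, 11, 12, 0, 14, 15, 9]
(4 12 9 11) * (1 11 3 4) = (1 11)(3 4 12 9) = [0, 11, 2, 4, 12, 5, 6, 7, 8, 3, 10, 1, 9]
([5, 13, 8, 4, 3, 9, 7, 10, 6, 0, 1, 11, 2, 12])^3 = (1 2 7 13 8 10 12 6)(3 4)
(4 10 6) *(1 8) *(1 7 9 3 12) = (1 8 7 9 3 12)(4 10 6) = [0, 8, 2, 12, 10, 5, 4, 9, 7, 3, 6, 11, 1]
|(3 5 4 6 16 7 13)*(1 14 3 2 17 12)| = |(1 14 3 5 4 6 16 7 13 2 17 12)| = 12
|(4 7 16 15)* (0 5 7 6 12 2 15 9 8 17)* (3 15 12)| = |(0 5 7 16 9 8 17)(2 12)(3 15 4 6)| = 28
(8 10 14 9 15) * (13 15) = [0, 1, 2, 3, 4, 5, 6, 7, 10, 13, 14, 11, 12, 15, 9, 8] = (8 10 14 9 13 15)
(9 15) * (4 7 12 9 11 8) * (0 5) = (0 5)(4 7 12 9 15 11 8) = [5, 1, 2, 3, 7, 0, 6, 12, 4, 15, 10, 8, 9, 13, 14, 11]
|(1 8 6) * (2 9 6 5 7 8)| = |(1 2 9 6)(5 7 8)| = 12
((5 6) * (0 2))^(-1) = (0 2)(5 6)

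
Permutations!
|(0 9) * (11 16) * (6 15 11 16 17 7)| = |(0 9)(6 15 11 17 7)| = 10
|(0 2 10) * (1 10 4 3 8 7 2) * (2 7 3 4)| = 6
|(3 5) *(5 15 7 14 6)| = 6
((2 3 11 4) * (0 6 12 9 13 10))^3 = (0 9)(2 4 11 3)(6 13)(10 12)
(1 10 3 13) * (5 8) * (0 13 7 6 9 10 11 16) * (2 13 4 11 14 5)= [4, 14, 13, 7, 11, 8, 9, 6, 2, 10, 3, 16, 12, 1, 5, 15, 0]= (0 4 11 16)(1 14 5 8 2 13)(3 7 6 9 10)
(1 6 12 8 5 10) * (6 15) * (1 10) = [0, 15, 2, 3, 4, 1, 12, 7, 5, 9, 10, 11, 8, 13, 14, 6] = (1 15 6 12 8 5)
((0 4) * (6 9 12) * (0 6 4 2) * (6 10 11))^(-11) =((0 2)(4 10 11 6 9 12))^(-11) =(0 2)(4 10 11 6 9 12)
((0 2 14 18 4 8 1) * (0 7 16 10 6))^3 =(0 18 1 10 2 4 7 6 14 8 16)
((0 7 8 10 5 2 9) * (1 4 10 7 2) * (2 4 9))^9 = (0 5)(1 4)(7 8)(9 10)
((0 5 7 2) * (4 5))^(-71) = ((0 4 5 7 2))^(-71) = (0 2 7 5 4)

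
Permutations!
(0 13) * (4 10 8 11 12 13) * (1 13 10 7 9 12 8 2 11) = [4, 13, 11, 3, 7, 5, 6, 9, 1, 12, 2, 8, 10, 0] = (0 4 7 9 12 10 2 11 8 1 13)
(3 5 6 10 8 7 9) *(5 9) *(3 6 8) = (3 9 6 10)(5 8 7) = [0, 1, 2, 9, 4, 8, 10, 5, 7, 6, 3]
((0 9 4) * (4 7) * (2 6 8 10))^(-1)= (0 4 7 9)(2 10 8 6)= ((0 9 7 4)(2 6 8 10))^(-1)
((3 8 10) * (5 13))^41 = (3 10 8)(5 13)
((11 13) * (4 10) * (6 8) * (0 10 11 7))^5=((0 10 4 11 13 7)(6 8))^5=(0 7 13 11 4 10)(6 8)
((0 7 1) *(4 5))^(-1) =((0 7 1)(4 5))^(-1) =(0 1 7)(4 5)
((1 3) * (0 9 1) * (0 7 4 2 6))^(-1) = (0 6 2 4 7 3 1 9)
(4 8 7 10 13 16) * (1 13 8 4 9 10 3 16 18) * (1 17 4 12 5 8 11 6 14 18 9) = [0, 13, 2, 16, 12, 8, 14, 3, 7, 10, 11, 6, 5, 9, 18, 15, 1, 4, 17] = (1 13 9 10 11 6 14 18 17 4 12 5 8 7 3 16)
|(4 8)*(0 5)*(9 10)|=2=|(0 5)(4 8)(9 10)|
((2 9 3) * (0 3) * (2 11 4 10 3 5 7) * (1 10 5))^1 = ((0 1 10 3 11 4 5 7 2 9))^1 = (0 1 10 3 11 4 5 7 2 9)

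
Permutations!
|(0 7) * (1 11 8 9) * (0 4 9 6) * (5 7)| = 9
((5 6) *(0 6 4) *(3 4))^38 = (0 3 6 4 5) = ((0 6 5 3 4))^38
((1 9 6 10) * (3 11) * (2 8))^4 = (11)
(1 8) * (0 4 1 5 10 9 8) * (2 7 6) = [4, 0, 7, 3, 1, 10, 2, 6, 5, 8, 9] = (0 4 1)(2 7 6)(5 10 9 8)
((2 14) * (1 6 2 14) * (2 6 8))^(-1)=((14)(1 8 2))^(-1)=(14)(1 2 8)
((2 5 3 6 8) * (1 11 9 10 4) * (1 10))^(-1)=(1 9 11)(2 8 6 3 5)(4 10)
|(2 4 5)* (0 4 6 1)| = 6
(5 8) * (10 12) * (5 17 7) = (5 8 17 7)(10 12) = [0, 1, 2, 3, 4, 8, 6, 5, 17, 9, 12, 11, 10, 13, 14, 15, 16, 7]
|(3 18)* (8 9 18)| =|(3 8 9 18)| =4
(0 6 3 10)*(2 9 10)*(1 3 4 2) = (0 6 4 2 9 10)(1 3) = [6, 3, 9, 1, 2, 5, 4, 7, 8, 10, 0]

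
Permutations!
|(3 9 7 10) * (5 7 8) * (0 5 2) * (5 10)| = |(0 10 3 9 8 2)(5 7)| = 6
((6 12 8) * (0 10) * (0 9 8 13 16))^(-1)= ((0 10 9 8 6 12 13 16))^(-1)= (0 16 13 12 6 8 9 10)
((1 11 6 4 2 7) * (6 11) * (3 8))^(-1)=((11)(1 6 4 2 7)(3 8))^(-1)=(11)(1 7 2 4 6)(3 8)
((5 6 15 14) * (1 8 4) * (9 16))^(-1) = (1 4 8)(5 14 15 6)(9 16)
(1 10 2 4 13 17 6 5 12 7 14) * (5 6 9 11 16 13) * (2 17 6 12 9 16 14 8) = [0, 10, 4, 3, 5, 9, 12, 8, 2, 11, 17, 14, 7, 6, 1, 15, 13, 16] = (1 10 17 16 13 6 12 7 8 2 4 5 9 11 14)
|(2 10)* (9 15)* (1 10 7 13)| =|(1 10 2 7 13)(9 15)| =10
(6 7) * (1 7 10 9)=(1 7 6 10 9)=[0, 7, 2, 3, 4, 5, 10, 6, 8, 1, 9]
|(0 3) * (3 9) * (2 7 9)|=5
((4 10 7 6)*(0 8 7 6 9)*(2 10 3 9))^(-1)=((0 8 7 2 10 6 4 3 9))^(-1)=(0 9 3 4 6 10 2 7 8)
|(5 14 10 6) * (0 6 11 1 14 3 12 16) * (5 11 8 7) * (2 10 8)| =|(0 6 11 1 14 8 7 5 3 12 16)(2 10)| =22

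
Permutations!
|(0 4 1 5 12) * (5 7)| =6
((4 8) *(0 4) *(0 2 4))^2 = (2 8 4)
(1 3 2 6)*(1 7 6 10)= (1 3 2 10)(6 7)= [0, 3, 10, 2, 4, 5, 7, 6, 8, 9, 1]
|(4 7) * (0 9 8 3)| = 4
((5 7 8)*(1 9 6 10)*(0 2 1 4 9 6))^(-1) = ((0 2 1 6 10 4 9)(5 7 8))^(-1) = (0 9 4 10 6 1 2)(5 8 7)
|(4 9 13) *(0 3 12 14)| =|(0 3 12 14)(4 9 13)| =12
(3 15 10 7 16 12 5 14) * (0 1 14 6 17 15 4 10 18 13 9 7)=[1, 14, 2, 4, 10, 6, 17, 16, 8, 7, 0, 11, 5, 9, 3, 18, 12, 15, 13]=(0 1 14 3 4 10)(5 6 17 15 18 13 9 7 16 12)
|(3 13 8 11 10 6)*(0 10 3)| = 12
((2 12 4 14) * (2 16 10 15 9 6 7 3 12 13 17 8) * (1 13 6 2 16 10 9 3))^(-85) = (1 9 13 2 17 6 8 7 16)(3 15 10 14 4 12)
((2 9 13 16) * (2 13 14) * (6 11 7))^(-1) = (2 14 9)(6 7 11)(13 16)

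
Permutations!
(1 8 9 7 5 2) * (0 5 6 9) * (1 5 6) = (0 6 9 7 1 8)(2 5) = [6, 8, 5, 3, 4, 2, 9, 1, 0, 7]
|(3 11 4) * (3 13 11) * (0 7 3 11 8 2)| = |(0 7 3 11 4 13 8 2)| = 8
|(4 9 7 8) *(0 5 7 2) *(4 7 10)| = |(0 5 10 4 9 2)(7 8)| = 6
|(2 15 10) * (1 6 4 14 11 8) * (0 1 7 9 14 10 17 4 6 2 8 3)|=13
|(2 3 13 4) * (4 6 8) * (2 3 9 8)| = 7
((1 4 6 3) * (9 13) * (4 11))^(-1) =(1 3 6 4 11)(9 13)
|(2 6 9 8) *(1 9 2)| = |(1 9 8)(2 6)| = 6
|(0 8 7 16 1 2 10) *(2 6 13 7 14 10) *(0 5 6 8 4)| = 18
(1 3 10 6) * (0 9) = (0 9)(1 3 10 6) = [9, 3, 2, 10, 4, 5, 1, 7, 8, 0, 6]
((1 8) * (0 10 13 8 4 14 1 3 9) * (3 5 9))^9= ((0 10 13 8 5 9)(1 4 14))^9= (14)(0 8)(5 10)(9 13)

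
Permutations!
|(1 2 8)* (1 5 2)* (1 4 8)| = |(1 4 8 5 2)| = 5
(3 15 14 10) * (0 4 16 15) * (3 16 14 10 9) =(0 4 14 9 3)(10 16 15) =[4, 1, 2, 0, 14, 5, 6, 7, 8, 3, 16, 11, 12, 13, 9, 10, 15]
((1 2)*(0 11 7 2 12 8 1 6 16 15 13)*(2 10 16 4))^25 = (0 16 11 15 7 13 10)(1 12 8)(2 6 4)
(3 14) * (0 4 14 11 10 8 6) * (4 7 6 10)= (0 7 6)(3 11 4 14)(8 10)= [7, 1, 2, 11, 14, 5, 0, 6, 10, 9, 8, 4, 12, 13, 3]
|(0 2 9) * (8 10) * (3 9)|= 4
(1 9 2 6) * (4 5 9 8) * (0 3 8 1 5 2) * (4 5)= (0 3 8 5 9)(2 6 4)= [3, 1, 6, 8, 2, 9, 4, 7, 5, 0]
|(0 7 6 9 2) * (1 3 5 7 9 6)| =|(0 9 2)(1 3 5 7)| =12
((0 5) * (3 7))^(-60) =((0 5)(3 7))^(-60) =(7)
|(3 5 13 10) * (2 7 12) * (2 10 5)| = 10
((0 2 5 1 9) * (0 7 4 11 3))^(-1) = ((0 2 5 1 9 7 4 11 3))^(-1) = (0 3 11 4 7 9 1 5 2)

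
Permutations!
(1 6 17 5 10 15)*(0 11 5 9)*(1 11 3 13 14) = (0 3 13 14 1 6 17 9)(5 10 15 11) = [3, 6, 2, 13, 4, 10, 17, 7, 8, 0, 15, 5, 12, 14, 1, 11, 16, 9]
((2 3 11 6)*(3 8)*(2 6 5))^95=(11)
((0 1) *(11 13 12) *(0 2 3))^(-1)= (0 3 2 1)(11 12 13)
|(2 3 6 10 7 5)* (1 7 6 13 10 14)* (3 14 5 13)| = |(1 7 13 10 6 5 2 14)| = 8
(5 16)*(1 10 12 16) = (1 10 12 16 5) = [0, 10, 2, 3, 4, 1, 6, 7, 8, 9, 12, 11, 16, 13, 14, 15, 5]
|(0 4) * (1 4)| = |(0 1 4)| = 3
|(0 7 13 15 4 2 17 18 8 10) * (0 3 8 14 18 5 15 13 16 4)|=|(0 7 16 4 2 17 5 15)(3 8 10)(14 18)|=24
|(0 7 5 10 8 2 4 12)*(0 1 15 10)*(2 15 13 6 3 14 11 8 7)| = 15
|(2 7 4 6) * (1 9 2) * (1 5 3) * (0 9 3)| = |(0 9 2 7 4 6 5)(1 3)| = 14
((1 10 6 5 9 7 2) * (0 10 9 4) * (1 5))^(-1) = ((0 10 6 1 9 7 2 5 4))^(-1) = (0 4 5 2 7 9 1 6 10)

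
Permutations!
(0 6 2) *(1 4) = (0 6 2)(1 4) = [6, 4, 0, 3, 1, 5, 2]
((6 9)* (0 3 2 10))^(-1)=(0 10 2 3)(6 9)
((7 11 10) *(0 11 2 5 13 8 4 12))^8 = (0 4 13 2 10)(5 7 11 12 8)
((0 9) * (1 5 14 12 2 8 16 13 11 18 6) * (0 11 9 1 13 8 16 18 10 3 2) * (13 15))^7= (0 5 12 1 14)(2 9 18 3 13 8 10 15 16 11 6)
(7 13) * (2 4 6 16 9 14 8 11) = [0, 1, 4, 3, 6, 5, 16, 13, 11, 14, 10, 2, 12, 7, 8, 15, 9] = (2 4 6 16 9 14 8 11)(7 13)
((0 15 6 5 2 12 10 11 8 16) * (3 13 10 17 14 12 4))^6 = (17)(0 3)(2 8)(4 16)(5 11)(6 10)(13 15)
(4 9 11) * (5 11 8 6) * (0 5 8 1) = (0 5 11 4 9 1)(6 8) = [5, 0, 2, 3, 9, 11, 8, 7, 6, 1, 10, 4]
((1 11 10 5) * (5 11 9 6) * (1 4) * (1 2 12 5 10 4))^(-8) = (1 9 6 10 11 4 2 12 5)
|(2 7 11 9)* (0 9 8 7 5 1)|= |(0 9 2 5 1)(7 11 8)|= 15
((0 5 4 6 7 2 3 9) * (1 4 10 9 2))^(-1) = (0 9 10 5)(1 7 6 4)(2 3)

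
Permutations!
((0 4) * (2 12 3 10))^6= (2 3)(10 12)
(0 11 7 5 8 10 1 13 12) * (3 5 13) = (0 11 7 13 12)(1 3 5 8 10) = [11, 3, 2, 5, 4, 8, 6, 13, 10, 9, 1, 7, 0, 12]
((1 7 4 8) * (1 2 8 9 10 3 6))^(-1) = ((1 7 4 9 10 3 6)(2 8))^(-1) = (1 6 3 10 9 4 7)(2 8)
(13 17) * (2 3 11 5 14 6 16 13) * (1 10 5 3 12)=[0, 10, 12, 11, 4, 14, 16, 7, 8, 9, 5, 3, 1, 17, 6, 15, 13, 2]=(1 10 5 14 6 16 13 17 2 12)(3 11)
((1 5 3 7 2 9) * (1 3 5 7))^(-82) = (1 9 7 3 2)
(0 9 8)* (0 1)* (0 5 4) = (0 9 8 1 5 4) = [9, 5, 2, 3, 0, 4, 6, 7, 1, 8]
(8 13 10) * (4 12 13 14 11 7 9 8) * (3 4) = (3 4 12 13 10)(7 9 8 14 11) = [0, 1, 2, 4, 12, 5, 6, 9, 14, 8, 3, 7, 13, 10, 11]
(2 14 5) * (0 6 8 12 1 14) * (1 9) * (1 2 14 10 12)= (0 6 8 1 10 12 9 2)(5 14)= [6, 10, 0, 3, 4, 14, 8, 7, 1, 2, 12, 11, 9, 13, 5]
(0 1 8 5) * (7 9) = (0 1 8 5)(7 9) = [1, 8, 2, 3, 4, 0, 6, 9, 5, 7]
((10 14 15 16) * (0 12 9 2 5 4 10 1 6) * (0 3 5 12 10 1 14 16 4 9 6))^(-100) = ((0 10 16 14 15 4 1)(2 12 6 3 5 9))^(-100) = (0 4 14 10 1 15 16)(2 6 5)(3 9 12)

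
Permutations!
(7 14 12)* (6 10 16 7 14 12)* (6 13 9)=(6 10 16 7 12 14 13 9)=[0, 1, 2, 3, 4, 5, 10, 12, 8, 6, 16, 11, 14, 9, 13, 15, 7]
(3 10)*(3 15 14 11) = (3 10 15 14 11) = [0, 1, 2, 10, 4, 5, 6, 7, 8, 9, 15, 3, 12, 13, 11, 14]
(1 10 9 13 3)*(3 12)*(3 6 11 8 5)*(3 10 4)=(1 4 3)(5 10 9 13 12 6 11 8)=[0, 4, 2, 1, 3, 10, 11, 7, 5, 13, 9, 8, 6, 12]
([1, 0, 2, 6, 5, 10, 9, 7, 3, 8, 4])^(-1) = (0 1)(3 8 9 6)(4 10 5)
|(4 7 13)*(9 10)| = 6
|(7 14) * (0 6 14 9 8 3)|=7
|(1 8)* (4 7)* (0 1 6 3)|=10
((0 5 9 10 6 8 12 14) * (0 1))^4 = (0 6 1 10 14 9 12 5 8)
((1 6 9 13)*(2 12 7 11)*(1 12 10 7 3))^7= (1 6 9 13 12 3)(2 11 7 10)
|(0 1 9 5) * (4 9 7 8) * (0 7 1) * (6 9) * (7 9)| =4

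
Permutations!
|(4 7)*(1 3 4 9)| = |(1 3 4 7 9)| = 5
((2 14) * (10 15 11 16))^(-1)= (2 14)(10 16 11 15)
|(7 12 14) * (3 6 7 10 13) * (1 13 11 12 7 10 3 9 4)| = |(1 13 9 4)(3 6 10 11 12 14)| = 12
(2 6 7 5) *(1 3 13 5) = (1 3 13 5 2 6 7) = [0, 3, 6, 13, 4, 2, 7, 1, 8, 9, 10, 11, 12, 5]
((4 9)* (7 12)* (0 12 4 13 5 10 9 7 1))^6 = (5 9)(10 13) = ((0 12 1)(4 7)(5 10 9 13))^6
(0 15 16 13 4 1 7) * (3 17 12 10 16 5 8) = [15, 7, 2, 17, 1, 8, 6, 0, 3, 9, 16, 11, 10, 4, 14, 5, 13, 12] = (0 15 5 8 3 17 12 10 16 13 4 1 7)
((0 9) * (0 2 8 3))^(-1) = (0 3 8 2 9)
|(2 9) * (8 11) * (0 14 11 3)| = 10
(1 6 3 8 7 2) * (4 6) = (1 4 6 3 8 7 2) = [0, 4, 1, 8, 6, 5, 3, 2, 7]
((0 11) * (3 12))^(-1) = (0 11)(3 12)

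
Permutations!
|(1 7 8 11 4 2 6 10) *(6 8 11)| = 8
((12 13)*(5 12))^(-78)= ((5 12 13))^(-78)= (13)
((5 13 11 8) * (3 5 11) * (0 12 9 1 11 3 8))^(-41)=((0 12 9 1 11)(3 5 13 8))^(-41)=(0 11 1 9 12)(3 8 13 5)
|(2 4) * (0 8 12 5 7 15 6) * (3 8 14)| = 18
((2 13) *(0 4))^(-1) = (0 4)(2 13)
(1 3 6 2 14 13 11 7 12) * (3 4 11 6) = (1 4 11 7 12)(2 14 13 6) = [0, 4, 14, 3, 11, 5, 2, 12, 8, 9, 10, 7, 1, 6, 13]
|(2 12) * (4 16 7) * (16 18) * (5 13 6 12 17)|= |(2 17 5 13 6 12)(4 18 16 7)|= 12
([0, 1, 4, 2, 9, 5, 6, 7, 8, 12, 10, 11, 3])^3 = (2 12 4 3 9)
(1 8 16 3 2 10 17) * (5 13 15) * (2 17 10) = (1 8 16 3 17)(5 13 15) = [0, 8, 2, 17, 4, 13, 6, 7, 16, 9, 10, 11, 12, 15, 14, 5, 3, 1]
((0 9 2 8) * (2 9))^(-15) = ((9)(0 2 8))^(-15) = (9)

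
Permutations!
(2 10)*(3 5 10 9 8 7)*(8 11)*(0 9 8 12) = (0 9 11 12)(2 8 7 3 5 10) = [9, 1, 8, 5, 4, 10, 6, 3, 7, 11, 2, 12, 0]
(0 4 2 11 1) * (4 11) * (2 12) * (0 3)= (0 11 1 3)(2 4 12)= [11, 3, 4, 0, 12, 5, 6, 7, 8, 9, 10, 1, 2]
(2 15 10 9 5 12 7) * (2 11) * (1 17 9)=(1 17 9 5 12 7 11 2 15 10)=[0, 17, 15, 3, 4, 12, 6, 11, 8, 5, 1, 2, 7, 13, 14, 10, 16, 9]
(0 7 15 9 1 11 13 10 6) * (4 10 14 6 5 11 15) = [7, 15, 2, 3, 10, 11, 0, 4, 8, 1, 5, 13, 12, 14, 6, 9] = (0 7 4 10 5 11 13 14 6)(1 15 9)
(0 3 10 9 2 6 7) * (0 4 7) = (0 3 10 9 2 6)(4 7) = [3, 1, 6, 10, 7, 5, 0, 4, 8, 2, 9]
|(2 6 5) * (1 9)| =|(1 9)(2 6 5)| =6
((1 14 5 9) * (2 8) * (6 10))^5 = (1 14 5 9)(2 8)(6 10)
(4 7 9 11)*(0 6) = (0 6)(4 7 9 11) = [6, 1, 2, 3, 7, 5, 0, 9, 8, 11, 10, 4]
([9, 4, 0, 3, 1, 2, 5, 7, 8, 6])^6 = [9, 1, 0, 3, 4, 2, 5, 7, 8, 6]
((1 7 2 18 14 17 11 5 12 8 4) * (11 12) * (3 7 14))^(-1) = (1 4 8 12 17 14)(2 7 3 18)(5 11)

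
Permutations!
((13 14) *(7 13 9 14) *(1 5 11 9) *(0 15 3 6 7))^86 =(0 3 7)(1 5 11 9 14)(6 13 15)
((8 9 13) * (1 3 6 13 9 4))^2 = ((1 3 6 13 8 4))^2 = (1 6 8)(3 13 4)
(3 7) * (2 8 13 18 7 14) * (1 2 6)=(1 2 8 13 18 7 3 14 6)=[0, 2, 8, 14, 4, 5, 1, 3, 13, 9, 10, 11, 12, 18, 6, 15, 16, 17, 7]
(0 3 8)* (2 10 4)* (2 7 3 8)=(0 8)(2 10 4 7 3)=[8, 1, 10, 2, 7, 5, 6, 3, 0, 9, 4]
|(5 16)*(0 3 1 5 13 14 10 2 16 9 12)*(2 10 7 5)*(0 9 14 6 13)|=30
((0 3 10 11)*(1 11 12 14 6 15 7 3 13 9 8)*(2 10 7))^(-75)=((0 13 9 8 1 11)(2 10 12 14 6 15)(3 7))^(-75)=(0 8)(1 13)(2 14)(3 7)(6 10)(9 11)(12 15)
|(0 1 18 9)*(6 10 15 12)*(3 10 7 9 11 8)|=|(0 1 18 11 8 3 10 15 12 6 7 9)|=12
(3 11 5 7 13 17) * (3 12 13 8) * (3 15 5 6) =(3 11 6)(5 7 8 15)(12 13 17) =[0, 1, 2, 11, 4, 7, 3, 8, 15, 9, 10, 6, 13, 17, 14, 5, 16, 12]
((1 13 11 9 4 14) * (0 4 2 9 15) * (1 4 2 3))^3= (0 3 11 2 1 15 9 13)(4 14)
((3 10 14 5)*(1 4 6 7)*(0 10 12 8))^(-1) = ((0 10 14 5 3 12 8)(1 4 6 7))^(-1) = (0 8 12 3 5 14 10)(1 7 6 4)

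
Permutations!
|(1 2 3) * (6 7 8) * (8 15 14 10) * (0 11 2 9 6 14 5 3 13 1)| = |(0 11 2 13 1 9 6 7 15 5 3)(8 14 10)| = 33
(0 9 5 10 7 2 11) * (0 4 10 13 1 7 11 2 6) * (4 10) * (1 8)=(0 9 5 13 8 1 7 6)(10 11)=[9, 7, 2, 3, 4, 13, 0, 6, 1, 5, 11, 10, 12, 8]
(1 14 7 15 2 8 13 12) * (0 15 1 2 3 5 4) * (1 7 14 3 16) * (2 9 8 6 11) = [15, 3, 6, 5, 0, 4, 11, 7, 13, 8, 10, 2, 9, 12, 14, 16, 1] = (0 15 16 1 3 5 4)(2 6 11)(8 13 12 9)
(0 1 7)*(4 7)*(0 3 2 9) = [1, 4, 9, 2, 7, 5, 6, 3, 8, 0] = (0 1 4 7 3 2 9)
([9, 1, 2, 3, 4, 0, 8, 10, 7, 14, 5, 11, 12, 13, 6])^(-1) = (0 5 10 7 8 6 14 9)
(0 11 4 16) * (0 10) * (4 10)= (0 11 10)(4 16)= [11, 1, 2, 3, 16, 5, 6, 7, 8, 9, 0, 10, 12, 13, 14, 15, 4]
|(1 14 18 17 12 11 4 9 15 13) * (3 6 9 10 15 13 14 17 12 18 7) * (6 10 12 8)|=|(1 17 18 8 6 9 13)(3 10 15 14 7)(4 12 11)|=105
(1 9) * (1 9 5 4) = [0, 5, 2, 3, 1, 4, 6, 7, 8, 9] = (9)(1 5 4)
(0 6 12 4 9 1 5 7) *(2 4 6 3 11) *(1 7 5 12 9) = (0 3 11 2 4 1 12 6 9 7) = [3, 12, 4, 11, 1, 5, 9, 0, 8, 7, 10, 2, 6]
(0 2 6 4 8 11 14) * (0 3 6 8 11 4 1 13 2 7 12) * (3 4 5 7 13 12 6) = (0 13 2 8 5 7 6 1 12)(4 11 14) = [13, 12, 8, 3, 11, 7, 1, 6, 5, 9, 10, 14, 0, 2, 4]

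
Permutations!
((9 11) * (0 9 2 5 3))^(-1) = (0 3 5 2 11 9)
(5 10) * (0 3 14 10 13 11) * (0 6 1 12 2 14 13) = (0 3 13 11 6 1 12 2 14 10 5) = [3, 12, 14, 13, 4, 0, 1, 7, 8, 9, 5, 6, 2, 11, 10]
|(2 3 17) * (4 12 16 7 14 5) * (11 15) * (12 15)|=|(2 3 17)(4 15 11 12 16 7 14 5)|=24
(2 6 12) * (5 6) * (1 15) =(1 15)(2 5 6 12) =[0, 15, 5, 3, 4, 6, 12, 7, 8, 9, 10, 11, 2, 13, 14, 1]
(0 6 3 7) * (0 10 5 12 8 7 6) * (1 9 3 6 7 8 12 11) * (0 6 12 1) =(0 6 12 1 9 3 7 10 5 11) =[6, 9, 2, 7, 4, 11, 12, 10, 8, 3, 5, 0, 1]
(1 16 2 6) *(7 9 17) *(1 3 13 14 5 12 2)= (1 16)(2 6 3 13 14 5 12)(7 9 17)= [0, 16, 6, 13, 4, 12, 3, 9, 8, 17, 10, 11, 2, 14, 5, 15, 1, 7]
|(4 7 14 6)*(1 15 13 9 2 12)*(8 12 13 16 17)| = |(1 15 16 17 8 12)(2 13 9)(4 7 14 6)| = 12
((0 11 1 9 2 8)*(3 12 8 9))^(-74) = ((0 11 1 3 12 8)(2 9))^(-74) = (0 12 1)(3 11 8)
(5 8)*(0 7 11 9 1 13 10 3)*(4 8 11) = (0 7 4 8 5 11 9 1 13 10 3) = [7, 13, 2, 0, 8, 11, 6, 4, 5, 1, 3, 9, 12, 10]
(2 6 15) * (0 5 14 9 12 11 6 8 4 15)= [5, 1, 8, 3, 15, 14, 0, 7, 4, 12, 10, 6, 11, 13, 9, 2]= (0 5 14 9 12 11 6)(2 8 4 15)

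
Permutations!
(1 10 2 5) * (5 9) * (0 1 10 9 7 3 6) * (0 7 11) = (0 1 9 5 10 2 11)(3 6 7) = [1, 9, 11, 6, 4, 10, 7, 3, 8, 5, 2, 0]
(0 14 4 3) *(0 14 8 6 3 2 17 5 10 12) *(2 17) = (0 8 6 3 14 4 17 5 10 12) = [8, 1, 2, 14, 17, 10, 3, 7, 6, 9, 12, 11, 0, 13, 4, 15, 16, 5]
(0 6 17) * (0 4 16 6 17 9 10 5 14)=(0 17 4 16 6 9 10 5 14)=[17, 1, 2, 3, 16, 14, 9, 7, 8, 10, 5, 11, 12, 13, 0, 15, 6, 4]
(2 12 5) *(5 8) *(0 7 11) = (0 7 11)(2 12 8 5) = [7, 1, 12, 3, 4, 2, 6, 11, 5, 9, 10, 0, 8]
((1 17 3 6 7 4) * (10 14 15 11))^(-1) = (1 4 7 6 3 17)(10 11 15 14)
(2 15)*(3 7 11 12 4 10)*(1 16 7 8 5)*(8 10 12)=(1 16 7 11 8 5)(2 15)(3 10)(4 12)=[0, 16, 15, 10, 12, 1, 6, 11, 5, 9, 3, 8, 4, 13, 14, 2, 7]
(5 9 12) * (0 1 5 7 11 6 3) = (0 1 5 9 12 7 11 6 3) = [1, 5, 2, 0, 4, 9, 3, 11, 8, 12, 10, 6, 7]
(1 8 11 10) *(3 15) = (1 8 11 10)(3 15) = [0, 8, 2, 15, 4, 5, 6, 7, 11, 9, 1, 10, 12, 13, 14, 3]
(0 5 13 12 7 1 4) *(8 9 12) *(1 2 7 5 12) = [12, 4, 7, 3, 0, 13, 6, 2, 9, 1, 10, 11, 5, 8] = (0 12 5 13 8 9 1 4)(2 7)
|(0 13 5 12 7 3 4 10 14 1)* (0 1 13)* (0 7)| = |(0 7 3 4 10 14 13 5 12)| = 9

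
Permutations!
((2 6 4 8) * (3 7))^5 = (2 6 4 8)(3 7)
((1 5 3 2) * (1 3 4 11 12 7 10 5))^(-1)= (2 3)(4 5 10 7 12 11)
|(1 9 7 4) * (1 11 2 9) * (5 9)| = |(2 5 9 7 4 11)| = 6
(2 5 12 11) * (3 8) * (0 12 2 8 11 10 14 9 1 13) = (0 12 10 14 9 1 13)(2 5)(3 11 8) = [12, 13, 5, 11, 4, 2, 6, 7, 3, 1, 14, 8, 10, 0, 9]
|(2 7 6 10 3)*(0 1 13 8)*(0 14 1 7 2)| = 20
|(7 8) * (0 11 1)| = |(0 11 1)(7 8)| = 6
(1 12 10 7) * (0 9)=(0 9)(1 12 10 7)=[9, 12, 2, 3, 4, 5, 6, 1, 8, 0, 7, 11, 10]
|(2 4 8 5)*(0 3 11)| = 12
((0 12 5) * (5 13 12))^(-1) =((0 5)(12 13))^(-1) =(0 5)(12 13)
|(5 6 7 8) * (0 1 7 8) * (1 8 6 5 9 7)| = 4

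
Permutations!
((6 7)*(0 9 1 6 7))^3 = ((0 9 1 6))^3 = (0 6 1 9)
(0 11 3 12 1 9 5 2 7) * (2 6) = [11, 9, 7, 12, 4, 6, 2, 0, 8, 5, 10, 3, 1] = (0 11 3 12 1 9 5 6 2 7)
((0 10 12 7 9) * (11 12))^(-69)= ((0 10 11 12 7 9))^(-69)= (0 12)(7 10)(9 11)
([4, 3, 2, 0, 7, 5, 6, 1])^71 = (0 4 7 1 3)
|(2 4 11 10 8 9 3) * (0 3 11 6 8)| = 9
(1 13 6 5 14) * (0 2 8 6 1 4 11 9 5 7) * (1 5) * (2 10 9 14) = (0 10 9 1 13 5 2 8 6 7)(4 11 14) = [10, 13, 8, 3, 11, 2, 7, 0, 6, 1, 9, 14, 12, 5, 4]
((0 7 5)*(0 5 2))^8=((0 7 2))^8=(0 2 7)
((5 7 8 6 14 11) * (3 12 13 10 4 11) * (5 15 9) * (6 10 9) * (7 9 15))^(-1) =((3 12 13 15 6 14)(4 11 7 8 10)(5 9))^(-1) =(3 14 6 15 13 12)(4 10 8 7 11)(5 9)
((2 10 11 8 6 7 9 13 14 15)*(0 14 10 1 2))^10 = (0 14 15)(6 13 8 9 11 7 10)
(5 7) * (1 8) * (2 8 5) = (1 5 7 2 8) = [0, 5, 8, 3, 4, 7, 6, 2, 1]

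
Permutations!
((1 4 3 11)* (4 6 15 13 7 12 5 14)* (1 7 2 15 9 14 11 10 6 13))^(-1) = ((1 13 2 15)(3 10 6 9 14 4)(5 11 7 12))^(-1) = (1 15 2 13)(3 4 14 9 6 10)(5 12 7 11)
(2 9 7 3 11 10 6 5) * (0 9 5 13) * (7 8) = (0 9 8 7 3 11 10 6 13)(2 5) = [9, 1, 5, 11, 4, 2, 13, 3, 7, 8, 6, 10, 12, 0]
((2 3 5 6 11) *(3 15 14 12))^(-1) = ((2 15 14 12 3 5 6 11))^(-1) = (2 11 6 5 3 12 14 15)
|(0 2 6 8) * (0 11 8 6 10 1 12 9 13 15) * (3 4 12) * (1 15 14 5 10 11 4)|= |(0 2 11 8 4 12 9 13 14 5 10 15)(1 3)|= 12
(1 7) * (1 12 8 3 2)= (1 7 12 8 3 2)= [0, 7, 1, 2, 4, 5, 6, 12, 3, 9, 10, 11, 8]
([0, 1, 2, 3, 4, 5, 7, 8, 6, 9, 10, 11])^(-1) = [0, 1, 2, 3, 4, 5, 8, 6, 7, 9, 10, 11]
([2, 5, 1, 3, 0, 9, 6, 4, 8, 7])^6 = (0 4 7 9 5 1 2)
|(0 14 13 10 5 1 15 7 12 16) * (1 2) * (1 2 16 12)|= |(0 14 13 10 5 16)(1 15 7)|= 6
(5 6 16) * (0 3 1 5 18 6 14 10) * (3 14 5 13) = (0 14 10)(1 13 3)(6 16 18) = [14, 13, 2, 1, 4, 5, 16, 7, 8, 9, 0, 11, 12, 3, 10, 15, 18, 17, 6]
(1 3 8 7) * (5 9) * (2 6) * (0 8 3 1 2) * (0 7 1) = (0 8 1)(2 6 7)(5 9) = [8, 0, 6, 3, 4, 9, 7, 2, 1, 5]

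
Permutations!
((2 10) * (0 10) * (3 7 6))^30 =((0 10 2)(3 7 6))^30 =(10)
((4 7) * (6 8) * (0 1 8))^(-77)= ((0 1 8 6)(4 7))^(-77)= (0 6 8 1)(4 7)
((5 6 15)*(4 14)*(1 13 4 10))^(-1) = ((1 13 4 14 10)(5 6 15))^(-1) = (1 10 14 4 13)(5 15 6)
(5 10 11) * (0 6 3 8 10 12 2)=(0 6 3 8 10 11 5 12 2)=[6, 1, 0, 8, 4, 12, 3, 7, 10, 9, 11, 5, 2]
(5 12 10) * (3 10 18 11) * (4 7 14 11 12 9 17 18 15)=(3 10 5 9 17 18 12 15 4 7 14 11)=[0, 1, 2, 10, 7, 9, 6, 14, 8, 17, 5, 3, 15, 13, 11, 4, 16, 18, 12]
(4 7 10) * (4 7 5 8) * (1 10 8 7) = (1 10)(4 5 7 8) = [0, 10, 2, 3, 5, 7, 6, 8, 4, 9, 1]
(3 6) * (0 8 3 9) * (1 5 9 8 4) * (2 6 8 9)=[4, 5, 6, 8, 1, 2, 9, 7, 3, 0]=(0 4 1 5 2 6 9)(3 8)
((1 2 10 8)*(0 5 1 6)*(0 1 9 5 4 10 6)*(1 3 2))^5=((0 4 10 8)(2 6 3)(5 9))^5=(0 4 10 8)(2 3 6)(5 9)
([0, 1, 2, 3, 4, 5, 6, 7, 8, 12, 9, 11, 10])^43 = [0, 1, 2, 3, 4, 5, 6, 7, 8, 12, 9, 11, 10]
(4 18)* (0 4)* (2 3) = (0 4 18)(2 3) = [4, 1, 3, 2, 18, 5, 6, 7, 8, 9, 10, 11, 12, 13, 14, 15, 16, 17, 0]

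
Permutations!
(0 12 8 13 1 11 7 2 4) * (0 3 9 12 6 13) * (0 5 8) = (0 6 13 1 11 7 2 4 3 9 12)(5 8) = [6, 11, 4, 9, 3, 8, 13, 2, 5, 12, 10, 7, 0, 1]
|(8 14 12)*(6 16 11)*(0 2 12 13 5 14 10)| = 15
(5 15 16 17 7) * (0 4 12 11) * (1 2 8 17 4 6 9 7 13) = (0 6 9 7 5 15 16 4 12 11)(1 2 8 17 13) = [6, 2, 8, 3, 12, 15, 9, 5, 17, 7, 10, 0, 11, 1, 14, 16, 4, 13]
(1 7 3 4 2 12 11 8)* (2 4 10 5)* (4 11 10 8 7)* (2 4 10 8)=[0, 10, 12, 2, 11, 4, 6, 3, 1, 9, 5, 7, 8]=(1 10 5 4 11 7 3 2 12 8)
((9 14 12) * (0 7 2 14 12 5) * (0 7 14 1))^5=(0 1 2 7 5 14)(9 12)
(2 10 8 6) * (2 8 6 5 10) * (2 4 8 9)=[0, 1, 4, 3, 8, 10, 9, 7, 5, 2, 6]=(2 4 8 5 10 6 9)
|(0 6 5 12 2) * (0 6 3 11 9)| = |(0 3 11 9)(2 6 5 12)| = 4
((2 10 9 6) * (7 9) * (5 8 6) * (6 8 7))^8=(2 6 10)(5 9 7)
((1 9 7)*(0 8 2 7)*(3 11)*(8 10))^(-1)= (0 9 1 7 2 8 10)(3 11)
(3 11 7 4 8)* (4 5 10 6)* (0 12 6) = (0 12 6 4 8 3 11 7 5 10) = [12, 1, 2, 11, 8, 10, 4, 5, 3, 9, 0, 7, 6]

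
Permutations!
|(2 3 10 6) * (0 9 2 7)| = 7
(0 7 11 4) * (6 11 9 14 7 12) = (0 12 6 11 4)(7 9 14) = [12, 1, 2, 3, 0, 5, 11, 9, 8, 14, 10, 4, 6, 13, 7]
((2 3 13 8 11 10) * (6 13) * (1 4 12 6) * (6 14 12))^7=(1 2 11 13 4 3 10 8 6)(12 14)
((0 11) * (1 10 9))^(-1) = (0 11)(1 9 10)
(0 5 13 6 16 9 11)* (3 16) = [5, 1, 2, 16, 4, 13, 3, 7, 8, 11, 10, 0, 12, 6, 14, 15, 9] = (0 5 13 6 3 16 9 11)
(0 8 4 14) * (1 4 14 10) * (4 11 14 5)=(0 8 5 4 10 1 11 14)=[8, 11, 2, 3, 10, 4, 6, 7, 5, 9, 1, 14, 12, 13, 0]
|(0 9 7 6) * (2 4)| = 4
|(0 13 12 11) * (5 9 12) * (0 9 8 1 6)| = 6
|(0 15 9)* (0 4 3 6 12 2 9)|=|(0 15)(2 9 4 3 6 12)|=6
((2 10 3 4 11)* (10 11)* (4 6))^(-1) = (2 11)(3 10 4 6) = ((2 11)(3 6 4 10))^(-1)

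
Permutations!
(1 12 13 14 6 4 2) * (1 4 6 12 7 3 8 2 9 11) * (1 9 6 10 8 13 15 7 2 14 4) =(1 2)(3 13 4 6 10 8 14 12 15 7)(9 11) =[0, 2, 1, 13, 6, 5, 10, 3, 14, 11, 8, 9, 15, 4, 12, 7]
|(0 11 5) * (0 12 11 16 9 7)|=|(0 16 9 7)(5 12 11)|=12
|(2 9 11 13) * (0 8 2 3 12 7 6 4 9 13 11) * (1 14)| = 10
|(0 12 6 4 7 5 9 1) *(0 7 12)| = |(1 7 5 9)(4 12 6)| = 12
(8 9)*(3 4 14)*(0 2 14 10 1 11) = (0 2 14 3 4 10 1 11)(8 9) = [2, 11, 14, 4, 10, 5, 6, 7, 9, 8, 1, 0, 12, 13, 3]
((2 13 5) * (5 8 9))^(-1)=(2 5 9 8 13)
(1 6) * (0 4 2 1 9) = (0 4 2 1 6 9) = [4, 6, 1, 3, 2, 5, 9, 7, 8, 0]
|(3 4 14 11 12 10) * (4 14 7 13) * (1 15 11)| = |(1 15 11 12 10 3 14)(4 7 13)| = 21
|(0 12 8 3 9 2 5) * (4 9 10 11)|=|(0 12 8 3 10 11 4 9 2 5)|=10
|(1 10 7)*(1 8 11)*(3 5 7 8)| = 12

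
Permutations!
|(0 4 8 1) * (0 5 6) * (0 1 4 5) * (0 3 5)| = 4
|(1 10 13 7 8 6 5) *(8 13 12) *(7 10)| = 8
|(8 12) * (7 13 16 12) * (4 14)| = |(4 14)(7 13 16 12 8)| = 10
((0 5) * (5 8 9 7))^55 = (9)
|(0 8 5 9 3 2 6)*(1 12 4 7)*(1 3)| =11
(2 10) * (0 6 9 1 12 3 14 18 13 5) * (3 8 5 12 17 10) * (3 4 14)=(0 6 9 1 17 10 2 4 14 18 13 12 8 5)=[6, 17, 4, 3, 14, 0, 9, 7, 5, 1, 2, 11, 8, 12, 18, 15, 16, 10, 13]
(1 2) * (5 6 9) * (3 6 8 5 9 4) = (9)(1 2)(3 6 4)(5 8) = [0, 2, 1, 6, 3, 8, 4, 7, 5, 9]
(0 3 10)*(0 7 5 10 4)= (0 3 4)(5 10 7)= [3, 1, 2, 4, 0, 10, 6, 5, 8, 9, 7]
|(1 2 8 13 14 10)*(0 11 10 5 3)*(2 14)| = 21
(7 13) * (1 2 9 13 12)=(1 2 9 13 7 12)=[0, 2, 9, 3, 4, 5, 6, 12, 8, 13, 10, 11, 1, 7]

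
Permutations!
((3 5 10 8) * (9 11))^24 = ((3 5 10 8)(9 11))^24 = (11)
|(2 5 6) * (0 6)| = 4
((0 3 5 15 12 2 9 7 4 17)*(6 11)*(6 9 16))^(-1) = ((0 3 5 15 12 2 16 6 11 9 7 4 17))^(-1) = (0 17 4 7 9 11 6 16 2 12 15 5 3)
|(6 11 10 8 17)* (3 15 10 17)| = 12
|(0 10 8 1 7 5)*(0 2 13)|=|(0 10 8 1 7 5 2 13)|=8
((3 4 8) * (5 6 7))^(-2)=((3 4 8)(5 6 7))^(-2)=(3 4 8)(5 6 7)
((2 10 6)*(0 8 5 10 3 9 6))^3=((0 8 5 10)(2 3 9 6))^3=(0 10 5 8)(2 6 9 3)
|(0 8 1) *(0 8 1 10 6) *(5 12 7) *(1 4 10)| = |(0 4 10 6)(1 8)(5 12 7)| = 12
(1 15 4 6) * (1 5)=(1 15 4 6 5)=[0, 15, 2, 3, 6, 1, 5, 7, 8, 9, 10, 11, 12, 13, 14, 4]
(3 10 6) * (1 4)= (1 4)(3 10 6)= [0, 4, 2, 10, 1, 5, 3, 7, 8, 9, 6]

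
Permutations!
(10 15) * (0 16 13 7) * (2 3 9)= (0 16 13 7)(2 3 9)(10 15)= [16, 1, 3, 9, 4, 5, 6, 0, 8, 2, 15, 11, 12, 7, 14, 10, 13]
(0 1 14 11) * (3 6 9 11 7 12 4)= (0 1 14 7 12 4 3 6 9 11)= [1, 14, 2, 6, 3, 5, 9, 12, 8, 11, 10, 0, 4, 13, 7]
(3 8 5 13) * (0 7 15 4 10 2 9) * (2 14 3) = [7, 1, 9, 8, 10, 13, 6, 15, 5, 0, 14, 11, 12, 2, 3, 4] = (0 7 15 4 10 14 3 8 5 13 2 9)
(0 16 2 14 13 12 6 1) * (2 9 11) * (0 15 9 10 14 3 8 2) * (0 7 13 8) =(0 16 10 14 8 2 3)(1 15 9 11 7 13 12 6) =[16, 15, 3, 0, 4, 5, 1, 13, 2, 11, 14, 7, 6, 12, 8, 9, 10]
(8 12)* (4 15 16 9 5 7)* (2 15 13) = [0, 1, 15, 3, 13, 7, 6, 4, 12, 5, 10, 11, 8, 2, 14, 16, 9] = (2 15 16 9 5 7 4 13)(8 12)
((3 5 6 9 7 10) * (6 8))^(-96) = (3 8 9 10 5 6 7)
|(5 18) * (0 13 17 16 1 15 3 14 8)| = |(0 13 17 16 1 15 3 14 8)(5 18)| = 18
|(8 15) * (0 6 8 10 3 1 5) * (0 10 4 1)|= |(0 6 8 15 4 1 5 10 3)|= 9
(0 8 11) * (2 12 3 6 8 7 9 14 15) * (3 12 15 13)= (0 7 9 14 13 3 6 8 11)(2 15)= [7, 1, 15, 6, 4, 5, 8, 9, 11, 14, 10, 0, 12, 3, 13, 2]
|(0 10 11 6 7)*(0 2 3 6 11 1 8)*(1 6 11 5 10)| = 21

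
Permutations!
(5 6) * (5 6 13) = (5 13) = [0, 1, 2, 3, 4, 13, 6, 7, 8, 9, 10, 11, 12, 5]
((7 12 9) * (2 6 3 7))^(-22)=(2 3 12)(6 7 9)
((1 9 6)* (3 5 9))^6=((1 3 5 9 6))^6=(1 3 5 9 6)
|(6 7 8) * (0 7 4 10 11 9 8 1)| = 6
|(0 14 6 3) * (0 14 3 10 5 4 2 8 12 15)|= 11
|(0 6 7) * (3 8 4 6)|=|(0 3 8 4 6 7)|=6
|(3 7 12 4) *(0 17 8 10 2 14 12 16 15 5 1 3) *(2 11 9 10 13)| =|(0 17 8 13 2 14 12 4)(1 3 7 16 15 5)(9 10 11)| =24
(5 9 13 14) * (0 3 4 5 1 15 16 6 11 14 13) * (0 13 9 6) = (0 3 4 5 6 11 14 1 15 16)(9 13) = [3, 15, 2, 4, 5, 6, 11, 7, 8, 13, 10, 14, 12, 9, 1, 16, 0]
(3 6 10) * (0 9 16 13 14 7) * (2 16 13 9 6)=(0 6 10 3 2 16 9 13 14 7)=[6, 1, 16, 2, 4, 5, 10, 0, 8, 13, 3, 11, 12, 14, 7, 15, 9]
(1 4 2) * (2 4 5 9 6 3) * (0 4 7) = (0 4 7)(1 5 9 6 3 2) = [4, 5, 1, 2, 7, 9, 3, 0, 8, 6]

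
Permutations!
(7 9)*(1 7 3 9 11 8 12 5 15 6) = (1 7 11 8 12 5 15 6)(3 9) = [0, 7, 2, 9, 4, 15, 1, 11, 12, 3, 10, 8, 5, 13, 14, 6]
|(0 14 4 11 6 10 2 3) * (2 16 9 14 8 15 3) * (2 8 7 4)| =13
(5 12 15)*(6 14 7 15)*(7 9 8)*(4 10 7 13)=(4 10 7 15 5 12 6 14 9 8 13)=[0, 1, 2, 3, 10, 12, 14, 15, 13, 8, 7, 11, 6, 4, 9, 5]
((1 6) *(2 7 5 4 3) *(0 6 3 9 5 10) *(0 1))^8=((0 6)(1 3 2 7 10)(4 9 5))^8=(1 7 3 10 2)(4 5 9)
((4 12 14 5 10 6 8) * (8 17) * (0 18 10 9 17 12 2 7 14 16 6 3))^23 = (0 3 10 18)(2 4 8 17 9 5 14 7)(6 16 12)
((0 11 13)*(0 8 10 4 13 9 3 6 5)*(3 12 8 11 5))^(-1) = (0 5)(3 6)(4 10 8 12 9 11 13)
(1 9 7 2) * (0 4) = (0 4)(1 9 7 2) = [4, 9, 1, 3, 0, 5, 6, 2, 8, 7]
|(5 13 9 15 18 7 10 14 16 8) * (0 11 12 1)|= 20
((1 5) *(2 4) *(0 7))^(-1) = ((0 7)(1 5)(2 4))^(-1) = (0 7)(1 5)(2 4)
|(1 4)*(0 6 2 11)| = |(0 6 2 11)(1 4)| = 4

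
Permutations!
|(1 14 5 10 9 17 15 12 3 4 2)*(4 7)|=12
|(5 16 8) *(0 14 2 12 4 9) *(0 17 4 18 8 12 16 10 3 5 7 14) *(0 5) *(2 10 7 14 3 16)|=12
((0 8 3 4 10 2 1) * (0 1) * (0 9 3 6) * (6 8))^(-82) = (2 4 9 10 3)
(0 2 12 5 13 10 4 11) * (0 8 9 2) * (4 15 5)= [0, 1, 12, 3, 11, 13, 6, 7, 9, 2, 15, 8, 4, 10, 14, 5]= (2 12 4 11 8 9)(5 13 10 15)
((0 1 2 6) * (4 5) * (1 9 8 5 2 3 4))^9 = (9)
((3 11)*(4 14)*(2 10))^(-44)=((2 10)(3 11)(4 14))^(-44)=(14)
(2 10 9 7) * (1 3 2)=(1 3 2 10 9 7)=[0, 3, 10, 2, 4, 5, 6, 1, 8, 7, 9]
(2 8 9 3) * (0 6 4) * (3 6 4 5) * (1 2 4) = (0 1 2 8 9 6 5 3 4) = [1, 2, 8, 4, 0, 3, 5, 7, 9, 6]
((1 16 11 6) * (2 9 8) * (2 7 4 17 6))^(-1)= ((1 16 11 2 9 8 7 4 17 6))^(-1)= (1 6 17 4 7 8 9 2 11 16)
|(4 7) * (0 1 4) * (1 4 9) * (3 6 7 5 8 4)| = 12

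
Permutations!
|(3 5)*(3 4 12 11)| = 5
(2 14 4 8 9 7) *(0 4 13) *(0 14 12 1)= (0 4 8 9 7 2 12 1)(13 14)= [4, 0, 12, 3, 8, 5, 6, 2, 9, 7, 10, 11, 1, 14, 13]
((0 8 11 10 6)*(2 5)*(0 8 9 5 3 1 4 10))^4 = ((0 9 5 2 3 1 4 10 6 8 11))^4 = (0 3 6 9 1 8 5 4 11 2 10)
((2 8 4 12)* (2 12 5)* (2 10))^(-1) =(12)(2 10 5 4 8)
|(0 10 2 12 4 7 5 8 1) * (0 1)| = |(0 10 2 12 4 7 5 8)| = 8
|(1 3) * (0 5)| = |(0 5)(1 3)| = 2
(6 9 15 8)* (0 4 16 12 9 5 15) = (0 4 16 12 9)(5 15 8 6) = [4, 1, 2, 3, 16, 15, 5, 7, 6, 0, 10, 11, 9, 13, 14, 8, 12]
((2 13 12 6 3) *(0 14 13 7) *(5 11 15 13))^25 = (0 11 12 2 14 15 6 7 5 13 3)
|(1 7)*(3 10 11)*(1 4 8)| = |(1 7 4 8)(3 10 11)| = 12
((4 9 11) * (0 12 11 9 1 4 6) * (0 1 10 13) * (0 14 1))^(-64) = ((0 12 11 6)(1 4 10 13 14))^(-64) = (1 4 10 13 14)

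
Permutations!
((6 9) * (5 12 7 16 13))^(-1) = ((5 12 7 16 13)(6 9))^(-1) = (5 13 16 7 12)(6 9)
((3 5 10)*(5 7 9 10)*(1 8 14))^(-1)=((1 8 14)(3 7 9 10))^(-1)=(1 14 8)(3 10 9 7)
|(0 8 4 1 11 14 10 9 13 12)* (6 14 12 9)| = |(0 8 4 1 11 12)(6 14 10)(9 13)| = 6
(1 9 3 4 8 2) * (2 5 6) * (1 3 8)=(1 9 8 5 6 2 3 4)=[0, 9, 3, 4, 1, 6, 2, 7, 5, 8]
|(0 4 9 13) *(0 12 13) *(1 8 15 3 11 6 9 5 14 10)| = |(0 4 5 14 10 1 8 15 3 11 6 9)(12 13)| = 12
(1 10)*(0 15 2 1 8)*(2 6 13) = (0 15 6 13 2 1 10 8) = [15, 10, 1, 3, 4, 5, 13, 7, 0, 9, 8, 11, 12, 2, 14, 6]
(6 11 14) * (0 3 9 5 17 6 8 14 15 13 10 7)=(0 3 9 5 17 6 11 15 13 10 7)(8 14)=[3, 1, 2, 9, 4, 17, 11, 0, 14, 5, 7, 15, 12, 10, 8, 13, 16, 6]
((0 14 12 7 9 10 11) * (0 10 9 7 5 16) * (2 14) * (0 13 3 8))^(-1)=(0 8 3 13 16 5 12 14 2)(10 11)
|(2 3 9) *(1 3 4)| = |(1 3 9 2 4)| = 5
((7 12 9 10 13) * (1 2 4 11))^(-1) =(1 11 4 2)(7 13 10 9 12) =((1 2 4 11)(7 12 9 10 13))^(-1)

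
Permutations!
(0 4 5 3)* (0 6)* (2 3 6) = (0 4 5 6)(2 3) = [4, 1, 3, 2, 5, 6, 0]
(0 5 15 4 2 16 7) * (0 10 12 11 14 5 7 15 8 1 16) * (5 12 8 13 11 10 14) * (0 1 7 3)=(0 3)(1 16 15 4 2)(5 13 11)(7 14 12 10 8)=[3, 16, 1, 0, 2, 13, 6, 14, 7, 9, 8, 5, 10, 11, 12, 4, 15]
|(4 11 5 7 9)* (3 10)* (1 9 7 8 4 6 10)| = 20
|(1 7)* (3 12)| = |(1 7)(3 12)| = 2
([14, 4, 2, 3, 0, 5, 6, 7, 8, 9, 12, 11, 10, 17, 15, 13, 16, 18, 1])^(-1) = (0 4 1 18 17 13 15 14)(10 12)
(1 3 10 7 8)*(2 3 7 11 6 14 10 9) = (1 7 8)(2 3 9)(6 14 10 11) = [0, 7, 3, 9, 4, 5, 14, 8, 1, 2, 11, 6, 12, 13, 10]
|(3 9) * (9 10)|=3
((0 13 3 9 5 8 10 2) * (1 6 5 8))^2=(0 3 8 2 13 9 10)(1 5 6)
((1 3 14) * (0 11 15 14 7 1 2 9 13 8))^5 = ((0 11 15 14 2 9 13 8)(1 3 7))^5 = (0 9 15 8 2 11 13 14)(1 7 3)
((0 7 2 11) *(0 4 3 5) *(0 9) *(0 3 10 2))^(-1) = (0 7)(2 10 4 11)(3 9 5)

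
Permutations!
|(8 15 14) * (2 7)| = |(2 7)(8 15 14)| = 6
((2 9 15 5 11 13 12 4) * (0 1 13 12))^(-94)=((0 1 13)(2 9 15 5 11 12 4))^(-94)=(0 13 1)(2 11 9 12 15 4 5)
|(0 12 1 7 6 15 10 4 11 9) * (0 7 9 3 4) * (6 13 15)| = |(0 12 1 9 7 13 15 10)(3 4 11)| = 24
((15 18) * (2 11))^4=(18)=((2 11)(15 18))^4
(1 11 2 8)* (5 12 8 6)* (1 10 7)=(1 11 2 6 5 12 8 10 7)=[0, 11, 6, 3, 4, 12, 5, 1, 10, 9, 7, 2, 8]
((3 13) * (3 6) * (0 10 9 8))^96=(13)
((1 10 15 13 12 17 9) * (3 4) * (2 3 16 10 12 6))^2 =((1 12 17 9)(2 3 4 16 10 15 13 6))^2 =(1 17)(2 4 10 13)(3 16 15 6)(9 12)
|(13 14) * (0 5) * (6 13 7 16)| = 10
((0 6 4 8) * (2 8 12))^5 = (0 8 2 12 4 6)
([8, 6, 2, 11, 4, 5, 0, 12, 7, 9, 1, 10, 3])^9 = (12)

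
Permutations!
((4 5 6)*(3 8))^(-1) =(3 8)(4 6 5)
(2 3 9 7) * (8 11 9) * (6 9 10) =(2 3 8 11 10 6 9 7) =[0, 1, 3, 8, 4, 5, 9, 2, 11, 7, 6, 10]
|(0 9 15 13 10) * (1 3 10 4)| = |(0 9 15 13 4 1 3 10)| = 8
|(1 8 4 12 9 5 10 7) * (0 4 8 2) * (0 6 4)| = 9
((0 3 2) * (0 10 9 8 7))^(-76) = (0 3 2 10 9 8 7)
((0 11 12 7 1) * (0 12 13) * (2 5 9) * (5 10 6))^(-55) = (0 13 11)(1 7 12)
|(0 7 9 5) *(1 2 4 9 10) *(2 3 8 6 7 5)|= 6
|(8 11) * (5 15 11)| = |(5 15 11 8)| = 4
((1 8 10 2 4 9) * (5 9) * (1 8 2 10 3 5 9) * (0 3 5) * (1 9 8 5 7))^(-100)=(10)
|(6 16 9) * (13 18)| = 6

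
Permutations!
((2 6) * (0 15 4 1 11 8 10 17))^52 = ((0 15 4 1 11 8 10 17)(2 6))^52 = (0 11)(1 17)(4 10)(8 15)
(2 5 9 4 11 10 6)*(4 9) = (2 5 4 11 10 6) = [0, 1, 5, 3, 11, 4, 2, 7, 8, 9, 6, 10]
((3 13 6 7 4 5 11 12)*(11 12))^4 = (3 4 13 5 6 12 7)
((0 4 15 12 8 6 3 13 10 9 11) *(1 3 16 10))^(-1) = ((0 4 15 12 8 6 16 10 9 11)(1 3 13))^(-1) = (0 11 9 10 16 6 8 12 15 4)(1 13 3)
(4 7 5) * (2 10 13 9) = (2 10 13 9)(4 7 5) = [0, 1, 10, 3, 7, 4, 6, 5, 8, 2, 13, 11, 12, 9]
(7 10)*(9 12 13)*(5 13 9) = (5 13)(7 10)(9 12) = [0, 1, 2, 3, 4, 13, 6, 10, 8, 12, 7, 11, 9, 5]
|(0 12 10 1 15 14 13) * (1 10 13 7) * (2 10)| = 12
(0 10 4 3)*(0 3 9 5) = (0 10 4 9 5) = [10, 1, 2, 3, 9, 0, 6, 7, 8, 5, 4]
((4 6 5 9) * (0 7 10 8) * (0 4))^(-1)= (0 9 5 6 4 8 10 7)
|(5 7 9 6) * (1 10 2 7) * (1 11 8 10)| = 8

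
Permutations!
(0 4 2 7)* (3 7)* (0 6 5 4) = (2 3 7 6 5 4) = [0, 1, 3, 7, 2, 4, 5, 6]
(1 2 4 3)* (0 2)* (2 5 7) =[5, 0, 4, 1, 3, 7, 6, 2] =(0 5 7 2 4 3 1)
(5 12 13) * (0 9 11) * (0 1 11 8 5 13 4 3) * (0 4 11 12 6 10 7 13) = (0 9 8 5 6 10 7 13)(1 12 11)(3 4) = [9, 12, 2, 4, 3, 6, 10, 13, 5, 8, 7, 1, 11, 0]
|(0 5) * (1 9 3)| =6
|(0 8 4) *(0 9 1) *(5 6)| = |(0 8 4 9 1)(5 6)| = 10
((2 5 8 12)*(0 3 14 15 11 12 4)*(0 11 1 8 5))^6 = ((0 3 14 15 1 8 4 11 12 2))^6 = (0 4 14 12 1)(2 8 3 11 15)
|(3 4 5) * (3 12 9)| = |(3 4 5 12 9)| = 5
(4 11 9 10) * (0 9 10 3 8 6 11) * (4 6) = (0 9 3 8 4)(6 11 10) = [9, 1, 2, 8, 0, 5, 11, 7, 4, 3, 6, 10]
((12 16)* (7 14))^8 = (16)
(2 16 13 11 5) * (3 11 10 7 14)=[0, 1, 16, 11, 4, 2, 6, 14, 8, 9, 7, 5, 12, 10, 3, 15, 13]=(2 16 13 10 7 14 3 11 5)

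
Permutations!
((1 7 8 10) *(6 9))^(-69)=(1 10 8 7)(6 9)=((1 7 8 10)(6 9))^(-69)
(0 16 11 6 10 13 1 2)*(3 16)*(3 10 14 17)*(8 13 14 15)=[10, 2, 0, 16, 4, 5, 15, 7, 13, 9, 14, 6, 12, 1, 17, 8, 11, 3]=(0 10 14 17 3 16 11 6 15 8 13 1 2)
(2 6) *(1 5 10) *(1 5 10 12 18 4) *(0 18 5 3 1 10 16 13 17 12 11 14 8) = (0 18 4 10 3 1 16 13 17 12 5 11 14 8)(2 6) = [18, 16, 6, 1, 10, 11, 2, 7, 0, 9, 3, 14, 5, 17, 8, 15, 13, 12, 4]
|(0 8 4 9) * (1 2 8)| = 6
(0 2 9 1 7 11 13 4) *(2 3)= (0 3 2 9 1 7 11 13 4)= [3, 7, 9, 2, 0, 5, 6, 11, 8, 1, 10, 13, 12, 4]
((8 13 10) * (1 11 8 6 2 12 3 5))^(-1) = ((1 11 8 13 10 6 2 12 3 5))^(-1) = (1 5 3 12 2 6 10 13 8 11)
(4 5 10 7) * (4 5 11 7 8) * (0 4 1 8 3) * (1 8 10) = (0 4 11 7 5 1 10 3) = [4, 10, 2, 0, 11, 1, 6, 5, 8, 9, 3, 7]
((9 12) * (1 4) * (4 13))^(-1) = ((1 13 4)(9 12))^(-1) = (1 4 13)(9 12)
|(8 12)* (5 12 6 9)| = |(5 12 8 6 9)| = 5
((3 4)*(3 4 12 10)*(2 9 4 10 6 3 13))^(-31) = ((2 9 4 10 13)(3 12 6))^(-31) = (2 13 10 4 9)(3 6 12)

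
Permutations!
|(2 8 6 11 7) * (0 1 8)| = |(0 1 8 6 11 7 2)| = 7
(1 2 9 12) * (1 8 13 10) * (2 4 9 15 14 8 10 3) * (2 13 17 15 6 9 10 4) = (1 2 6 9 12 4 10)(3 13)(8 17 15 14) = [0, 2, 6, 13, 10, 5, 9, 7, 17, 12, 1, 11, 4, 3, 8, 14, 16, 15]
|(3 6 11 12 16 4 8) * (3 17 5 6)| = |(4 8 17 5 6 11 12 16)| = 8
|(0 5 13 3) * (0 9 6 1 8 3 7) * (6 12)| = 12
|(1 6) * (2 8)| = 2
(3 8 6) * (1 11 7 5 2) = (1 11 7 5 2)(3 8 6) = [0, 11, 1, 8, 4, 2, 3, 5, 6, 9, 10, 7]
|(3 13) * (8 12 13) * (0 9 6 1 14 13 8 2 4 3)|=|(0 9 6 1 14 13)(2 4 3)(8 12)|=6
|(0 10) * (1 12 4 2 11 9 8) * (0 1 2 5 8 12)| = 21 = |(0 10 1)(2 11 9 12 4 5 8)|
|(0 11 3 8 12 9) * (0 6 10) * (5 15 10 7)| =|(0 11 3 8 12 9 6 7 5 15 10)| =11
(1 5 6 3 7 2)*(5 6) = [0, 6, 1, 7, 4, 5, 3, 2] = (1 6 3 7 2)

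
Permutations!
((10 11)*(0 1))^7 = (0 1)(10 11)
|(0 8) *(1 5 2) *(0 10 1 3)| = |(0 8 10 1 5 2 3)| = 7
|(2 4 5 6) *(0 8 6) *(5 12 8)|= |(0 5)(2 4 12 8 6)|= 10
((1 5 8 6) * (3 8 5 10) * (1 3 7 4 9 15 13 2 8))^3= (1 4 13 6 10 9 2 3 7 15 8)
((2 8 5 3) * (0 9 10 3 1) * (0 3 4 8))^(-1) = (0 2 3 1 5 8 4 10 9)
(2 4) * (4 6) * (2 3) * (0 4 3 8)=(0 4 8)(2 6 3)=[4, 1, 6, 2, 8, 5, 3, 7, 0]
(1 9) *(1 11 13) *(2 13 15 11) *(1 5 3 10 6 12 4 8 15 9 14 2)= (1 14 2 13 5 3 10 6 12 4 8 15 11 9)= [0, 14, 13, 10, 8, 3, 12, 7, 15, 1, 6, 9, 4, 5, 2, 11]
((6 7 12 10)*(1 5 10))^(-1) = ((1 5 10 6 7 12))^(-1) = (1 12 7 6 10 5)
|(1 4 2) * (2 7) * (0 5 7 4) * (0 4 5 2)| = 6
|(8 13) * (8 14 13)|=2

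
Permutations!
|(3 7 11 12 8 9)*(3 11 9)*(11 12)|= 5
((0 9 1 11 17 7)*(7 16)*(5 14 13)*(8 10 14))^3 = ((0 9 1 11 17 16 7)(5 8 10 14 13))^3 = (0 11 7 1 16 9 17)(5 14 8 13 10)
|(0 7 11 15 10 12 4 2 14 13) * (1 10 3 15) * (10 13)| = 10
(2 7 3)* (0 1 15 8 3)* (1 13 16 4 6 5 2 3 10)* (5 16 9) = (0 13 9 5 2 7)(1 15 8 10)(4 6 16) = [13, 15, 7, 3, 6, 2, 16, 0, 10, 5, 1, 11, 12, 9, 14, 8, 4]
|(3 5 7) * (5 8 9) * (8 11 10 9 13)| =|(3 11 10 9 5 7)(8 13)| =6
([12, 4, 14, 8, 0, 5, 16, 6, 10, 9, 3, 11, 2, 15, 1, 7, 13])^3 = [14, 12, 4, 3, 2, 5, 15, 13, 8, 9, 10, 11, 1, 6, 0, 16, 7]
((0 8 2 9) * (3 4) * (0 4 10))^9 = ((0 8 2 9 4 3 10))^9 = (0 2 4 10 8 9 3)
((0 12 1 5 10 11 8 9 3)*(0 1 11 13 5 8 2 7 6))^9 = ((0 12 11 2 7 6)(1 8 9 3)(5 10 13))^9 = (13)(0 2)(1 8 9 3)(6 11)(7 12)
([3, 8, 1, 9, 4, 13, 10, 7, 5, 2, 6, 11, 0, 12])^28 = [3, 8, 1, 9, 4, 13, 6, 7, 5, 2, 10, 11, 0, 12]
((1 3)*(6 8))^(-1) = ((1 3)(6 8))^(-1) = (1 3)(6 8)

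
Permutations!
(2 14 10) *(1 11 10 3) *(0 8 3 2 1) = (0 8 3)(1 11 10)(2 14) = [8, 11, 14, 0, 4, 5, 6, 7, 3, 9, 1, 10, 12, 13, 2]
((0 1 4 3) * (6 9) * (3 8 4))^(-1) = (0 3 1)(4 8)(6 9)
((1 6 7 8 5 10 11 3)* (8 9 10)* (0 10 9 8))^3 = (0 3 7)(1 8 10)(5 11 6)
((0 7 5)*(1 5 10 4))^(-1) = ((0 7 10 4 1 5))^(-1) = (0 5 1 4 10 7)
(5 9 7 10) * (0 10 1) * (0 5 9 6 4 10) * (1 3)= (1 5 6 4 10 9 7 3)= [0, 5, 2, 1, 10, 6, 4, 3, 8, 7, 9]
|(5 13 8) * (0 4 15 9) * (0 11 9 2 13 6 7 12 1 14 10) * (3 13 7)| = |(0 4 15 2 7 12 1 14 10)(3 13 8 5 6)(9 11)| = 90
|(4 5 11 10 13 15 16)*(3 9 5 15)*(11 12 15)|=10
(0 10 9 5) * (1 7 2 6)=(0 10 9 5)(1 7 2 6)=[10, 7, 6, 3, 4, 0, 1, 2, 8, 5, 9]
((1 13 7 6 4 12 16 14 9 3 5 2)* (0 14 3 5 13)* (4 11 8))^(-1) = (0 1 2 5 9 14)(3 16 12 4 8 11 6 7 13)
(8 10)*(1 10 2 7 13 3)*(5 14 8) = (1 10 5 14 8 2 7 13 3) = [0, 10, 7, 1, 4, 14, 6, 13, 2, 9, 5, 11, 12, 3, 8]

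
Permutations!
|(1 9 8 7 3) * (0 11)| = |(0 11)(1 9 8 7 3)| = 10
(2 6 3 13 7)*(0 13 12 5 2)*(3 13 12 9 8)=(0 12 5 2 6 13 7)(3 9 8)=[12, 1, 6, 9, 4, 2, 13, 0, 3, 8, 10, 11, 5, 7]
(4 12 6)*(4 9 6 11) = (4 12 11)(6 9) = [0, 1, 2, 3, 12, 5, 9, 7, 8, 6, 10, 4, 11]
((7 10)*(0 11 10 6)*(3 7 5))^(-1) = (0 6 7 3 5 10 11)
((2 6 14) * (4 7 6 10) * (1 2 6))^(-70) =((1 2 10 4 7)(6 14))^(-70) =(14)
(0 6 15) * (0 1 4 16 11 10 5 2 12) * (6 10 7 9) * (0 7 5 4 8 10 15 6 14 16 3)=(0 15 1 8 10 4 3)(2 12 7 9 14 16 11 5)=[15, 8, 12, 0, 3, 2, 6, 9, 10, 14, 4, 5, 7, 13, 16, 1, 11]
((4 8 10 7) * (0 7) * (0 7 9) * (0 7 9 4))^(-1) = ((0 4 8 10 9 7))^(-1) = (0 7 9 10 8 4)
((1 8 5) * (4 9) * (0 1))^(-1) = ((0 1 8 5)(4 9))^(-1) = (0 5 8 1)(4 9)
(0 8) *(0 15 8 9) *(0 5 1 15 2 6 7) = (0 9 5 1 15 8 2 6 7) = [9, 15, 6, 3, 4, 1, 7, 0, 2, 5, 10, 11, 12, 13, 14, 8]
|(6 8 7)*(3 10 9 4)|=|(3 10 9 4)(6 8 7)|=12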